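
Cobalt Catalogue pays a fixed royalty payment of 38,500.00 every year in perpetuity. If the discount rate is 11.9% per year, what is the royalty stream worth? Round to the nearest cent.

Level perpetuity: PV = C / r = 38,500.00 / 0.119 = 323,529.41

323529.41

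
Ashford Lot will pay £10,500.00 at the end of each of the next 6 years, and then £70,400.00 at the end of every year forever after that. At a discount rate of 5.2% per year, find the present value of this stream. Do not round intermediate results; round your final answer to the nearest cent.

PV of 6-year annuity: £10,500.00 × [1 − (1+0.052)^−6] / 0.052 = 52955.58134
Perpetuity value at year 6: £70,400.00 / 0.052 = 1353846.15385
PV of perpetuity: 1353846.15385 / (1+0.052)^6 = 998791.58941
Total PV = 52955.58134 + 998791.58941 = 1051747.17075

£1051747.17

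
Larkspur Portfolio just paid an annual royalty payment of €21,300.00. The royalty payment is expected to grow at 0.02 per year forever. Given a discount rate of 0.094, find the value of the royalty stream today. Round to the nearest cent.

€293594.59

D₁ = D₀ × (1 + g) = €21,300.00 × 1.02 = €21,726.0000
Growing perpetuity: P = D₁ / (r − g) = €21,726.0000 / (0.094 − 0.02) = €293,594.59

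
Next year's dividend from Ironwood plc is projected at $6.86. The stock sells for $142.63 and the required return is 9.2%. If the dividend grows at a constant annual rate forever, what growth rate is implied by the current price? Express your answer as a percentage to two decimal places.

4.39%

P = D₁/(r−g) ⇒ g = r − D₁/P = 0.092 − $6.86/$142.63 = 0.043904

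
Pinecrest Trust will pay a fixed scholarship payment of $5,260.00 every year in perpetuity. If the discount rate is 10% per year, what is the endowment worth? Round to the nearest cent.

Level perpetuity: PV = C / r = $5,260.00 / 0.1 = $52,600.00

$52600.00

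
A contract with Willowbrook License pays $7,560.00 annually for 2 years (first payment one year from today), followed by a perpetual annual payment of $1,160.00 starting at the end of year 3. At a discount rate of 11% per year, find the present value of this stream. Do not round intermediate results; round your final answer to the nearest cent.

$21505.60

PV of 2-year annuity: $7,560.00 × [1 − (1+0.11)^−2] / 0.11 = 12946.67641
Perpetuity value at year 2: $1,160.00 / 0.11 = 10545.45455
PV of perpetuity: 10545.45455 / (1+0.11)^2 = 8558.92748
Total PV = 12946.67641 + 8558.92748 = 21505.60388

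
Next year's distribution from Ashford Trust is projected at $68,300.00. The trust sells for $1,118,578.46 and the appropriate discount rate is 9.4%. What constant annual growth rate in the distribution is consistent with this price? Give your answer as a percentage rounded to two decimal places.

P = D₁/(r−g) ⇒ g = r − D₁/P = 0.094 − $68,300.00/$1,118,578.46 = 0.032940

3.29%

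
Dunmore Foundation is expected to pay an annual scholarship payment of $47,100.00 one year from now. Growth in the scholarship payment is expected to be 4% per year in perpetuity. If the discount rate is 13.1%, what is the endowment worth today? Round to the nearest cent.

Growing perpetuity: P = D₁ / (r − g) = $47,100.0000 / (0.131 − 0.04) = $517,582.42

$517582.42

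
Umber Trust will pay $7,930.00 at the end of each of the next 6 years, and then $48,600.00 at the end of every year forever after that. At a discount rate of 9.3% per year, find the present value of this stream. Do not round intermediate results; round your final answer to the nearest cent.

PV of 6-year annuity: $7,930.00 × [1 − (1+0.093)^−6] / 0.093 = 35257.38785
Perpetuity value at year 6: $48,600.00 / 0.093 = 522580.64516
PV of perpetuity: 522580.64516 / (1+0.093)^6 = 306501.31985
Total PV = 35257.38785 + 306501.31985 = 341758.70771

$341758.71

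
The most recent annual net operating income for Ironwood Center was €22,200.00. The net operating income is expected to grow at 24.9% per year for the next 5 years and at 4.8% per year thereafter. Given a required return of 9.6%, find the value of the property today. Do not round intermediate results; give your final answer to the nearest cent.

D_1 = 27727.80000
D_2 = 34632.02220
D_3 = 43255.39573
D_4 = 54025.98926
D_5 = 67478.46059
Terminal value at year 5: TV = D_5×(1+g_2)/(r−g_2) = 70717.42670/0.048 = 1473279.72290
P_0 = D_1/(1+r)^1 + D_2/(1+r)^2 + D_3/(1+r)^3 + D_4/(1+r)^4 + D_5/(1+r)^5 + TV/(1+r)^5
    = 25299.08759 + 28830.80329 + 32855.54134 + 37442.12694 + 42668.99320 + 931606.35160 = 1098702.90396

€1098702.90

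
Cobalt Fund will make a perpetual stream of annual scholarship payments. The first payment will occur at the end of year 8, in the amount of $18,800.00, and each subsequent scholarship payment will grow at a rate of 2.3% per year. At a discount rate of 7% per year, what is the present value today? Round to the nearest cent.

$249099.90

Value at end of year 7: C₁ / (r − g) = $18,800.00 / (0.07 − 0.023) = $400,000.0000
Discount to today: PV = $400,000.0000 / (1 + 0.07)^7 = $400,000.0000 / 1.605781 = $249,099.90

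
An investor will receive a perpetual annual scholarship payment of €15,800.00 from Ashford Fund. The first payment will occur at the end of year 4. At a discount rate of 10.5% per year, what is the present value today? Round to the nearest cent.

€111527.24

Value at end of year 3: C / r = €15,800.00 / 0.105 = €150,476.1905
Discount to today: PV = €150,476.1905 / (1 + 0.105)^3 = €150,476.1905 / 1.349233 = €111,527.24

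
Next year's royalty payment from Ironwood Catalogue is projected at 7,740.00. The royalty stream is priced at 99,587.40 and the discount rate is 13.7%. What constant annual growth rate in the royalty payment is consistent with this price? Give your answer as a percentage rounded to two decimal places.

5.93%

P = D₁/(r−g) ⇒ g = r − D₁/P = 0.137 − 7,740.00/99,587.40 = 0.059279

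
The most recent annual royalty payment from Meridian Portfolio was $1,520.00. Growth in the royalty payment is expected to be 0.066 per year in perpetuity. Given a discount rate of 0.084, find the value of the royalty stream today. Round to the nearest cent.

D₁ = D₀ × (1 + g) = $1,520.00 × 1.066 = $1,620.3200
Growing perpetuity: P = D₁ / (r − g) = $1,620.3200 / (0.084 − 0.066) = $90,017.78

$90017.78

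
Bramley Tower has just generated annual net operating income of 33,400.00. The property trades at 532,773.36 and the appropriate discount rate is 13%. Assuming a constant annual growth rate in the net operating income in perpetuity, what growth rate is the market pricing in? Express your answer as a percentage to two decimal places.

6.33%

P = D₀(1+g)/(r−g) ⇒ P(r−g) = D₀(1+g) ⇒ g(P+D₀) = P·r − D₀
g = (P·r − D₀)/(P + D₀) = (532,773.36×0.13 − 33,400.00) / (532,773.36 + 33,400.00) = 0.063338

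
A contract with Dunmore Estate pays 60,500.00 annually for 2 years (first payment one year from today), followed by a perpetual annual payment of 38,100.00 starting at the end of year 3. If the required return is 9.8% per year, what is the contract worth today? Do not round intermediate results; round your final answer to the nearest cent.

427756.14

PV of 2-year annuity: 60,500.00 × [1 − (1+0.098)^−2] / 0.098 = 105282.49740
Perpetuity value at year 2: 38,100.00 / 0.098 = 388775.51020
PV of perpetuity: 388775.51020 / (1+0.098)^2 = 322473.63994
Total PV = 105282.49740 + 322473.63994 = 427756.13734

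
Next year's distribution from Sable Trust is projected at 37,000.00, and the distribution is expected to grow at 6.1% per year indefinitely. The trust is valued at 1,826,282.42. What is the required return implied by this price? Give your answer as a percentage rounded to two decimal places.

P = D₁/(r − g) ⇒ r = D₁/P + g = 37,000.0000/1,826,282.42 + 0.061 = 0.020260 + 0.061 = 0.081260

8.13%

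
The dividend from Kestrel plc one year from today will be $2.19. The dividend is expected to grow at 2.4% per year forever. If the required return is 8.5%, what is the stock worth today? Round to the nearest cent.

Growing perpetuity: P = D₁ / (r − g) = $2.1900 / (0.085 − 0.024) = $35.90

$35.90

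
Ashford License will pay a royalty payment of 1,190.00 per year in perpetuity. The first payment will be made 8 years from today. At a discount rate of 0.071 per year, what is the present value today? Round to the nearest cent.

10369.61

Value at end of year 7: C / r = 1,190.00 / 0.071 = 16,760.5634
Discount to today: PV = 16,760.5634 / (1 + 0.071)^7 = 16,760.5634 / 1.616316 = 10,369.61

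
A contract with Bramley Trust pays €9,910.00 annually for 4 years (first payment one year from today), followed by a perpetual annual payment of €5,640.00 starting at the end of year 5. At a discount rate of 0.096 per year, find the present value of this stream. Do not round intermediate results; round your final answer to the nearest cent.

PV of 4-year annuity: €9,910.00 × [1 − (1+0.096)^−4] / 0.096 = 31687.31033
Perpetuity value at year 4: €5,640.00 / 0.096 = 58750.00000
PV of perpetuity: 58750.00000 / (1+0.096)^4 = 40716.05144
Total PV = 31687.31033 + 40716.05144 = 72403.36177

€72403.36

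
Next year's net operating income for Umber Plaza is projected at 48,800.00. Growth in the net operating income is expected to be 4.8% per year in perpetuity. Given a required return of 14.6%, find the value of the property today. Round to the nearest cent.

497959.18

Growing perpetuity: P = D₁ / (r − g) = 48,800.0000 / (0.146 − 0.048) = 497,959.18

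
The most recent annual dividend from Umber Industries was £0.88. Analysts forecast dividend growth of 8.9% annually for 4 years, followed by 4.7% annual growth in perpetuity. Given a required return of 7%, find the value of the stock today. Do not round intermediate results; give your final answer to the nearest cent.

D_1 = 0.95832
D_2 = 1.04361
D_3 = 1.13649
D_4 = 1.23764
Terminal value at year 4: TV = D_4×(1+g_2)/(r−g_2) = 1.29581/0.023 = 56.33951
P_0 = D_1/(1+r)^1 + D_2/(1+r)^2 + D_3/(1+r)^3 + D_4/(1+r)^4 + TV/(1+r)^4
    = 0.89563 + 0.91153 + 0.92772 + 0.94419 + 42.98114 = 46.66020

£46.66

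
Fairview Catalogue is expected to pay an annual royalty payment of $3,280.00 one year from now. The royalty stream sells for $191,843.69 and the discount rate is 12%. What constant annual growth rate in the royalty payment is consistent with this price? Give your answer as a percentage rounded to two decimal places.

P = D₁/(r−g) ⇒ g = r − D₁/P = 0.12 − $3,280.00/$191,843.69 = 0.102903

10.29%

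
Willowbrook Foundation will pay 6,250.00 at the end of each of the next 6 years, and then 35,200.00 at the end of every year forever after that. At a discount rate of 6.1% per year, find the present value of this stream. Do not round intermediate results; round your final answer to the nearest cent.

PV of 6-year annuity: 6,250.00 × [1 − (1+0.061)^−6] / 0.061 = 30636.95283
Perpetuity value at year 6: 35,200.00 / 0.061 = 577049.18033
PV of perpetuity: 577049.18033 / (1+0.061)^6 = 404501.86197
Total PV = 30636.95283 + 404501.86197 = 435138.81480

435138.81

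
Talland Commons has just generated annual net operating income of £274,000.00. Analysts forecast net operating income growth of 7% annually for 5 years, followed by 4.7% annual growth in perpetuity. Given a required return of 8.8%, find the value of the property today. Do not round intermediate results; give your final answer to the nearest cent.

D_1 = 293180.00000
D_2 = 313702.60000
D_3 = 335661.78200
D_4 = 359158.10674
D_5 = 384299.17421
Terminal value at year 5: TV = D_5×(1+g_2)/(r−g_2) = 402361.23540/0.041 = 9813688.66829
P_0 = D_1/(1+r)^1 + D_2/(1+r)^2 + D_3/(1+r)^3 + D_4/(1+r)^4 + D_5/(1+r)^5 + TV/(1+r)^5
    = 269466.91176 + 265008.81947 + 260624.48239 + 256312.68029 + 252072.21315 + 6437063.58952 = 7740548.69659

£7740548.70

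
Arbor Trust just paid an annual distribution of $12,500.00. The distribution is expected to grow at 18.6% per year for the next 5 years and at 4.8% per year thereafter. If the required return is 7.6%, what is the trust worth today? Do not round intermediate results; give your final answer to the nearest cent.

$845648.58

D_1 = 14825.00000
D_2 = 17582.45000
D_3 = 20852.78570
D_4 = 24731.40384
D_5 = 29331.44495
Terminal value at year 5: TV = D_5×(1+g_2)/(r−g_2) = 30739.35431/0.028 = 1097834.08258
P_0 = D_1/(1+r)^1 + D_2/(1+r)^2 + D_3/(1+r)^3 + D_4/(1+r)^4 + D_5/(1+r)^5 + TV/(1+r)^5
    = 13777.88104 + 15186.40048 + 16738.91354 + 18450.14076 + 20336.30756 + 761158.94028 = 845648.58366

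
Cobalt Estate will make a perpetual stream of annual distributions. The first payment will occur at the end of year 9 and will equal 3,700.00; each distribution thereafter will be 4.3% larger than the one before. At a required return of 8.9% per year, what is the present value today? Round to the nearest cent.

40665.01

Value at end of year 8: C₁ / (r − g) = 3,700.00 / (0.089 − 0.043) = 80,434.7826
Discount to today: PV = 80,434.7826 / (1 + 0.089)^8 = 80,434.7826 / 1.977985 = 40,665.01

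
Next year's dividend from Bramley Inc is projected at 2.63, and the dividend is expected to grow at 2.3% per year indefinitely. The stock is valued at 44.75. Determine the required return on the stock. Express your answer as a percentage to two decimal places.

P = D₁/(r − g) ⇒ r = D₁/P + g = 2.6300/44.75 + 0.023 = 0.058771 + 0.023 = 0.081771

8.18%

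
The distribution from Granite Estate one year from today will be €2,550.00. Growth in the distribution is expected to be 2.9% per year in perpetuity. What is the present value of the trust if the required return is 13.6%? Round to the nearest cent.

Growing perpetuity: P = D₁ / (r − g) = €2,550.0000 / (0.136 − 0.029) = €23,831.78

€23831.78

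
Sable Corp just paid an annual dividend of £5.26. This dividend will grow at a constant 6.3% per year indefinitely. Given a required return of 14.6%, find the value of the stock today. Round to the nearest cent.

£67.37

D₁ = D₀ × (1 + g) = £5.26 × 1.063 = £5.5914
Growing perpetuity: P = D₁ / (r − g) = £5.5914 / (0.146 − 0.063) = £67.37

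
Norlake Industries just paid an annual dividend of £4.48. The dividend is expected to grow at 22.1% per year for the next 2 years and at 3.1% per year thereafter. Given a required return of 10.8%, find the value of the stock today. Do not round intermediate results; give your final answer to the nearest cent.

£83.22

D_1 = 5.47008
D_2 = 6.67897
Terminal value at year 2: TV = D_2×(1+g_2)/(r−g_2) = 6.88602/0.077 = 89.42878
P_0 = D_1/(1+r)^1 + D_2/(1+r)^2 + TV/(1+r)^2
    = 4.93690 + 5.44039 + 72.84467 = 83.22195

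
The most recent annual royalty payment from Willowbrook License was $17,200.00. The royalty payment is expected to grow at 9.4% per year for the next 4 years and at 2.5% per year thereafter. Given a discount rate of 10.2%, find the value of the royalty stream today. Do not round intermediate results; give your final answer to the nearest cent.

D_1 = 18816.80000
D_2 = 20585.57920
D_3 = 22520.62364
D_4 = 24637.56227
Terminal value at year 4: TV = D_4×(1+g_2)/(r−g_2) = 25253.50132/0.077 = 327967.54966
P_0 = D_1/(1+r)^1 + D_2/(1+r)^2 + D_3/(1+r)^3 + D_4/(1+r)^4 + TV/(1+r)^4
    = 17075.13612 + 16951.17869 + 16828.12113 + 16705.95691 + 222384.49131 = 289944.88414

$289944.88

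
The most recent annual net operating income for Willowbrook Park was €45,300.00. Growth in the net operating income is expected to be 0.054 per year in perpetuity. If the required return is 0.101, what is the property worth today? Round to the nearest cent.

D₁ = D₀ × (1 + g) = €45,300.00 × 1.054 = €47,746.2000
Growing perpetuity: P = D₁ / (r − g) = €47,746.2000 / (0.101 − 0.054) = €1,015,876.60

€1015876.60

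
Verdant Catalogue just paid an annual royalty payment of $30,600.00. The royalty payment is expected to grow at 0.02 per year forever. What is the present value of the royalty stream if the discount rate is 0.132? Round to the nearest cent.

D₁ = D₀ × (1 + g) = $30,600.00 × 1.02 = $31,212.0000
Growing perpetuity: P = D₁ / (r − g) = $31,212.0000 / (0.132 − 0.02) = $278,678.57

$278678.57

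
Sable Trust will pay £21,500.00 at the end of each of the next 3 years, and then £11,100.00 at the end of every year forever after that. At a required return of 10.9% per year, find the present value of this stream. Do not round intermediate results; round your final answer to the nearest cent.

PV of 3-year annuity: £21,500.00 × [1 − (1+0.109)^−3] / 0.109 = 52631.38059
Perpetuity value at year 3: £11,100.00 / 0.109 = 101834.86239
PV of perpetuity: 101834.86239 / (1+0.109)^3 = 74662.38218
Total PV = 52631.38059 + 74662.38218 = 127293.76276

£127293.76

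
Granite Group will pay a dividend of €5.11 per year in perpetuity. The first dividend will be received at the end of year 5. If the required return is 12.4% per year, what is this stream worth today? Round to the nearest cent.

Value at end of year 4: C / r = €5.11 / 0.124 = €41.2097
Discount to today: PV = €41.2097 / (1 + 0.124)^4 = €41.2097 / 1.596119 = €25.82

€25.82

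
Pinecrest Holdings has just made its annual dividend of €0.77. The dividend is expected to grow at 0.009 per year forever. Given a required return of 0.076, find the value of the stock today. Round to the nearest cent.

D₁ = D₀ × (1 + g) = €0.77 × 1.009 = €0.7769
Growing perpetuity: P = D₁ / (r − g) = €0.7769 / (0.076 − 0.009) = €11.60

€11.60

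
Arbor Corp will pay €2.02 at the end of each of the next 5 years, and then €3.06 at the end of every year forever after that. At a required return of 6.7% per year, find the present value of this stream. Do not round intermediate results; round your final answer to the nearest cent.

PV of 5-year annuity: €2.02 × [1 − (1+0.067)^−5] / 0.067 = 8.34936
Perpetuity value at year 5: €3.06 / 0.067 = 45.67164
PV of perpetuity: 45.67164 / (1+0.067)^5 = 33.02361
Total PV = 8.34936 + 33.02361 = 41.37296

€41.37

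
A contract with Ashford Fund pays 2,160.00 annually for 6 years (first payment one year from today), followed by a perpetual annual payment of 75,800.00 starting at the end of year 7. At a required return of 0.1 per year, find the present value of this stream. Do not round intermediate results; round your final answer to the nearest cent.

437278.60

PV of 6-year annuity: 2,160.00 × [1 − (1+0.1)^−6] / 0.1 = 9407.36311
Perpetuity value at year 6: 75,800.00 / 0.1 = 758000.00000
PV of perpetuity: 758000.00000 / (1+0.1)^6 = 427871.23898
Total PV = 9407.36311 + 427871.23898 = 437278.60209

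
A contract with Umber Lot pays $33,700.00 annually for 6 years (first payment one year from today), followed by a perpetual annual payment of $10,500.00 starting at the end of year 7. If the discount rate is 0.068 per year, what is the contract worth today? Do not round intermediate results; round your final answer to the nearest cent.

PV of 6-year annuity: $33,700.00 × [1 − (1+0.068)^−6] / 0.068 = 161628.98917
Perpetuity value at year 6: $10,500.00 / 0.068 = 154411.76471
PV of perpetuity: 154411.76471 / (1+0.068)^6 = 104052.58410
Total PV = 161628.98917 + 104052.58410 = 265681.57327

$265681.57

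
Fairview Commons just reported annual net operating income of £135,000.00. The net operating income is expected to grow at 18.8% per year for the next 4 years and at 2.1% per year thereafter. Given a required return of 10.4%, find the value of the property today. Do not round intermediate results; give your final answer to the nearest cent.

£2877581.75

D_1 = 160380.00000
D_2 = 190531.44000
D_3 = 226351.35072
D_4 = 268905.40466
Terminal value at year 4: TV = D_4×(1+g_2)/(r−g_2) = 274552.41815/0.083 = 3307860.45968
P_0 = D_1/(1+r)^1 + D_2/(1+r)^2 + D_3/(1+r)^3 + D_4/(1+r)^4 + TV/(1+r)^4
    = 145271.73913 + 156325.02363 + 168219.31891 + 181018.61491 + 2226747.05810 = 2877581.75468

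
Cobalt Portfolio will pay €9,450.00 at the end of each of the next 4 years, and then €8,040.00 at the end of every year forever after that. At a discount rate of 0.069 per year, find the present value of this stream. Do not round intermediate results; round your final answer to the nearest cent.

PV of 4-year annuity: €9,450.00 × [1 − (1+0.069)^−4] / 0.069 = 32081.54031
Perpetuity value at year 4: €8,040.00 / 0.069 = 116521.73913
PV of perpetuity: 116521.73913 / (1+0.069)^4 = 89226.96833
Total PV = 32081.54031 + 89226.96833 = 121308.50864

€121308.51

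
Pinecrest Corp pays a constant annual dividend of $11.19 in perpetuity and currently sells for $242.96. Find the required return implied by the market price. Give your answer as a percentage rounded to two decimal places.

P = C/r ⇒ r = C/P = $11.19/$242.96 = 0.046057

4.61%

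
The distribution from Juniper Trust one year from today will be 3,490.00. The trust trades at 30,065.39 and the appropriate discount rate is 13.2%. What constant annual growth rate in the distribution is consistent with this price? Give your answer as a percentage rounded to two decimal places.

P = D₁/(r−g) ⇒ g = r − D₁/P = 0.132 − 3,490.00/30,065.39 = 0.015920

1.59%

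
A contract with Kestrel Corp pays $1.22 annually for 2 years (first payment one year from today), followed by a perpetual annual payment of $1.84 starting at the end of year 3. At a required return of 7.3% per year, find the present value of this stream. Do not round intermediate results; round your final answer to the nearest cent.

$24.09

PV of 2-year annuity: $1.22 × [1 − (1+0.073)^−2] / 0.073 = 2.19664
Perpetuity value at year 2: $1.84 / 0.073 = 25.20548
PV of perpetuity: 25.20548 / (1+0.073)^2 = 21.89251
Total PV = 2.19664 + 21.89251 = 24.08915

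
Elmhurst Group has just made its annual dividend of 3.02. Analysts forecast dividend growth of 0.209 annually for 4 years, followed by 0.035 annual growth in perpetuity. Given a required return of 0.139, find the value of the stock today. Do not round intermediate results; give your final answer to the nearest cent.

52.21

D_1 = 3.65118
D_2 = 4.41428
D_3 = 5.33686
D_4 = 6.45226
Terminal value at year 4: TV = D_4×(1+g_2)/(r−g_2) = 6.67809/0.104 = 64.21244
P_0 = D_1/(1+r)^1 + D_2/(1+r)^2 + D_3/(1+r)^3 + D_4/(1+r)^4 + TV/(1+r)^4
    = 3.20560 + 3.40261 + 3.61172 + 3.83369 + 38.15261 = 52.20624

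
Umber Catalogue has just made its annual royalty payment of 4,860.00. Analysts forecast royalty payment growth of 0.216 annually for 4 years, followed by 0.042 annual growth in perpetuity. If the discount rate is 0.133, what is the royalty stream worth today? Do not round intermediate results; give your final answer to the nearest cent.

D_1 = 5909.76000
D_2 = 7186.26816
D_3 = 8738.50208
D_4 = 10626.01853
Terminal value at year 4: TV = D_4×(1+g_2)/(r−g_2) = 11072.31131/0.091 = 121673.75067
P_0 = D_1/(1+r)^1 + D_2/(1+r)^2 + D_3/(1+r)^3 + D_4/(1+r)^4 + TV/(1+r)^4
    = 5216.02824 + 5598.13799 + 6008.23989 + 6448.38456 + 73837.54630 = 97108.33699

97108.34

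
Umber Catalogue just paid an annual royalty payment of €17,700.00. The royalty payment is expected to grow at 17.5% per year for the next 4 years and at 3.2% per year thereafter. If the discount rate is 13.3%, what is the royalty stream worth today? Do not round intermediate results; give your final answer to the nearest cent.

D_1 = 20797.50000
D_2 = 24437.06250
D_3 = 28713.54844
D_4 = 33738.41941
Terminal value at year 4: TV = D_4×(1+g_2)/(r−g_2) = 34818.04884/0.101 = 344733.15679
P_0 = D_1/(1+r)^1 + D_2/(1+r)^2 + D_3/(1+r)^3 + D_4/(1+r)^4 + TV/(1+r)^4
    = 18356.13416 + 19036.59103 + 19742.27225 + 20474.11288 + 209200.83655 = 286809.94686

€286809.95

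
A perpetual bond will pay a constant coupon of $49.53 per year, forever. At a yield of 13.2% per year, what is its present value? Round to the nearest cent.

$375.23

Level perpetuity: PV = C / r = $49.53 / 0.132 = $375.23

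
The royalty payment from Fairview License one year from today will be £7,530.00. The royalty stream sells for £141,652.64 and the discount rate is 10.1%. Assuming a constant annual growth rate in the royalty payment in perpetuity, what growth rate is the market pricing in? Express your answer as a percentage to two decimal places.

4.78%

P = D₁/(r−g) ⇒ g = r − D₁/P = 0.101 − £7,530.00/£141,652.64 = 0.047842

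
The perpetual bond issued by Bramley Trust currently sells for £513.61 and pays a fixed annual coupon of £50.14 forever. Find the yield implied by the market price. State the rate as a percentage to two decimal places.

9.76%

P = C/r ⇒ r = C/P = £50.14/£513.61 = 0.097623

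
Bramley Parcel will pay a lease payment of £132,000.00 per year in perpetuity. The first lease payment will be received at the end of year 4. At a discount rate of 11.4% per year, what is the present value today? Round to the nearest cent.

£837555.33

Value at end of year 3: C / r = £132,000.00 / 0.114 = £1,157,894.7368
Discount to today: PV = £1,157,894.7368 / (1 + 0.114)^3 = £1,157,894.7368 / 1.382470 = £837,555.33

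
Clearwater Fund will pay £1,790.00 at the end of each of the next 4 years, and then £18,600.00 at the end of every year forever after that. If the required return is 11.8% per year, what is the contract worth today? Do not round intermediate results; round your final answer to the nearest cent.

£106353.46

PV of 4-year annuity: £1,790.00 × [1 − (1+0.118)^−4] / 0.118 = 5459.83629
Perpetuity value at year 4: £18,600.00 / 0.118 = 157627.11864
PV of perpetuity: 157627.11864 / (1+0.118)^4 = 100893.62422
Total PV = 5459.83629 + 100893.62422 = 106353.46051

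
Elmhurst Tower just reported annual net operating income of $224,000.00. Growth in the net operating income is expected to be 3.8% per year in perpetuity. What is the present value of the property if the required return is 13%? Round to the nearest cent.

D₁ = D₀ × (1 + g) = $224,000.00 × 1.038 = $232,512.0000
Growing perpetuity: P = D₁ / (r − g) = $232,512.0000 / (0.13 − 0.038) = $2,527,304.35

$2527304.35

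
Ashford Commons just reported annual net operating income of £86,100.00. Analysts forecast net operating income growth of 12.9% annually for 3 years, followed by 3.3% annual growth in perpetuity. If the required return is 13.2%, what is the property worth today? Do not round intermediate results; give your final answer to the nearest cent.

£1148206.49

D_1 = 97206.90000
D_2 = 109746.59010
D_3 = 123903.90022
Terminal value at year 3: TV = D_3×(1+g_2)/(r−g_2) = 127992.72893/0.099 = 1292855.84778
P_0 = D_1/(1+r)^1 + D_2/(1+r)^2 + D_3/(1+r)^3 + TV/(1+r)^3
    = 85871.81979 + 85644.24429 + 85417.27191 + 891273.15039 = 1148206.48638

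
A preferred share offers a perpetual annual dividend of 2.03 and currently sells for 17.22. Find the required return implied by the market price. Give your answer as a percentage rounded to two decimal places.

P = C/r ⇒ r = C/P = 2.03/17.22 = 0.117886

11.79%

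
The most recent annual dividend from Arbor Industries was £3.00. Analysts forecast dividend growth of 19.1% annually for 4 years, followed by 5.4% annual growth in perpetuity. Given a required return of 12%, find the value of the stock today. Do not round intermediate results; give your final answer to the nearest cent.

D_1 = 3.57300
D_2 = 4.25544
D_3 = 5.06823
D_4 = 6.03627
Terminal value at year 4: TV = D_4×(1+g_2)/(r−g_2) = 6.36222/0.066 = 96.39732
P_0 = D_1/(1+r)^1 + D_2/(1+r)^2 + D_3/(1+r)^3 + D_4/(1+r)^4 + TV/(1+r)^4
    = 3.19018 + 3.39241 + 3.60747 + 3.83616 + 61.26224 = 75.28846

£75.29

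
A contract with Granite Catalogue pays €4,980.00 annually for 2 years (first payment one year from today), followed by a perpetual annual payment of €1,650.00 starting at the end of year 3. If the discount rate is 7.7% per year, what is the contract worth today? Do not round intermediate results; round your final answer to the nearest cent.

PV of 2-year annuity: €4,980.00 × [1 − (1+0.077)^−2] / 0.077 = 8917.32166
Perpetuity value at year 2: €1,650.00 / 0.077 = 21428.57143
PV of perpetuity: 21428.57143 / (1+0.077)^2 = 18474.03714
Total PV = 8917.32166 + 18474.03714 = 27391.35881

€27391.36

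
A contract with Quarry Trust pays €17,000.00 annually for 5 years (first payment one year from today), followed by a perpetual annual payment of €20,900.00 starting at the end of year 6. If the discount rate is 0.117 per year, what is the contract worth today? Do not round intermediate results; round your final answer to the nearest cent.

PV of 5-year annuity: €17,000.00 × [1 − (1+0.117)^−5] / 0.117 = 61739.38335
Perpetuity value at year 5: €20,900.00 / 0.117 = 178632.47863
PV of perpetuity: 178632.47863 / (1+0.117)^5 = 102729.35439
Total PV = 61739.38335 + 102729.35439 = 164468.73775

€164468.74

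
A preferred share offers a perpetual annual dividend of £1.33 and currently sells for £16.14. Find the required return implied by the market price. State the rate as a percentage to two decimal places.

8.24%

P = C/r ⇒ r = C/P = £1.33/£16.14 = 0.082404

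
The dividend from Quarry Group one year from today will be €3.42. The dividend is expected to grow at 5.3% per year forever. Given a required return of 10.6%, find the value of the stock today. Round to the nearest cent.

Growing perpetuity: P = D₁ / (r − g) = €3.4200 / (0.106 − 0.053) = €64.53

€64.53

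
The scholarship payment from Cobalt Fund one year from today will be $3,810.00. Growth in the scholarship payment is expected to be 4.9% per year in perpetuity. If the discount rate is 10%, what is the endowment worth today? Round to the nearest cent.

$74705.88

Growing perpetuity: P = D₁ / (r − g) = $3,810.0000 / (0.1 − 0.049) = $74,705.88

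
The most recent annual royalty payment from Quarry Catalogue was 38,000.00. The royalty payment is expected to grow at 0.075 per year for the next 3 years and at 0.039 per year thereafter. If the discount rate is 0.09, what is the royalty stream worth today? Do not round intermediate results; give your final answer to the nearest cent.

D_1 = 40850.00000
D_2 = 43913.75000
D_3 = 47207.28125
Terminal value at year 3: TV = D_3×(1+g_2)/(r−g_2) = 49048.36522/0.051 = 961732.65135
P_0 = D_1/(1+r)^1 + D_2/(1+r)^2 + D_3/(1+r)^3 + TV/(1+r)^3
    = 37477.06422 + 36961.32480 + 36452.68272 + 742634.06561 = 853525.13735

853525.14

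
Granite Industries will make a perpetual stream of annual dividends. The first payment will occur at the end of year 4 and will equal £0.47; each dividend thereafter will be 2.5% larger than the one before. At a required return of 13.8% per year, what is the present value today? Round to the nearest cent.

£2.82

Value at end of year 3: C₁ / (r − g) = £0.47 / (0.138 − 0.025) = £4.1593
Discount to today: PV = £4.1593 / (1 + 0.138)^3 = £4.1593 / 1.473760 = £2.82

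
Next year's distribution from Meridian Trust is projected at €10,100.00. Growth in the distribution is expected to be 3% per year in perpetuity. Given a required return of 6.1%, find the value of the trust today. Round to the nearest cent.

€325806.45

Growing perpetuity: P = D₁ / (r − g) = €10,100.0000 / (0.061 − 0.03) = €325,806.45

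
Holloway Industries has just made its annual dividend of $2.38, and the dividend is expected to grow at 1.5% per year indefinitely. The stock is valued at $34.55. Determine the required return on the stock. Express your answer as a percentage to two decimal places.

8.49%

D₁ = $2.38 × 1.015 = $2.4157
P = D₁/(r − g) ⇒ r = D₁/P + g = $2.4157/$34.55 + 0.015 = 0.069919 + 0.015 = 0.084919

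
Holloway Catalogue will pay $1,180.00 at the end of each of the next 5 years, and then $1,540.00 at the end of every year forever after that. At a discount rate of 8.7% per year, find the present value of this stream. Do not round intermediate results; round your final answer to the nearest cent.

PV of 5-year annuity: $1,180.00 × [1 − (1+0.087)^−5] / 0.087 = 4625.73939
Perpetuity value at year 5: $1,540.00 / 0.087 = 17701.14943
PV of perpetuity: 17701.14943 / (1+0.087)^5 = 11664.16751
Total PV = 4625.73939 + 11664.16751 = 16289.90690

$16289.91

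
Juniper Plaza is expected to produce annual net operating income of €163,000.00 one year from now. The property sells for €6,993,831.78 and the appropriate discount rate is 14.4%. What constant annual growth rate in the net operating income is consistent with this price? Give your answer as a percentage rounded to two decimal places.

P = D₁/(r−g) ⇒ g = r − D₁/P = 0.144 − €163,000.00/€6,993,831.78 = 0.120694

12.07%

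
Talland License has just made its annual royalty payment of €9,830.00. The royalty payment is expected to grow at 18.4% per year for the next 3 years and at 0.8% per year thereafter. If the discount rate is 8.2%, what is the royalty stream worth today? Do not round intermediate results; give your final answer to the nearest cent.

€210858.62

D_1 = 11638.72000
D_2 = 13780.24448
D_3 = 16315.80946
Terminal value at year 3: TV = D_3×(1+g_2)/(r−g_2) = 16446.33594/0.074 = 222247.78297
P_0 = D_1/(1+r)^1 + D_2/(1+r)^2 + D_3/(1+r)^3 + TV/(1+r)^3
    = 10756.67283 + 11770.70298 + 12880.32563 + 175450.92211 = 210858.62355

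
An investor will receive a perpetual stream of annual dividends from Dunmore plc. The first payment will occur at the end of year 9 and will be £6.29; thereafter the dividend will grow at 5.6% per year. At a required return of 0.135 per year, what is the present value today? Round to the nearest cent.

£28.91

Value at end of year 8: C₁ / (r − g) = £6.29 / (0.135 − 0.056) = £79.6203
Discount to today: PV = £79.6203 / (1 + 0.135)^8 = £79.6203 / 2.754019 = £28.91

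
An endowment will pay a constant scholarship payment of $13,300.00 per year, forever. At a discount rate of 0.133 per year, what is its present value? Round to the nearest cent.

$100000.00

Level perpetuity: PV = C / r = $13,300.00 / 0.133 = $100,000.00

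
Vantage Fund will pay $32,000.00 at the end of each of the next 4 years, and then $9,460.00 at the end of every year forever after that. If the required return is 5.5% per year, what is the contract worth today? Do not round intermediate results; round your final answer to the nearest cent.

$251006.08

PV of 4-year annuity: $32,000.00 × [1 − (1+0.055)^−4] / 0.055 = 112164.80390
Perpetuity value at year 4: $9,460.00 / 0.055 = 172000.00000
PV of perpetuity: 172000.00000 / (1+0.055)^4 = 138841.27985
Total PV = 112164.80390 + 138841.27985 = 251006.08374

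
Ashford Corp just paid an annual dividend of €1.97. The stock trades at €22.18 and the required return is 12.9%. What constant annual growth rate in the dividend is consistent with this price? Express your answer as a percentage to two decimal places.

P = D₀(1+g)/(r−g) ⇒ P(r−g) = D₀(1+g) ⇒ g(P+D₀) = P·r − D₀
g = (P·r − D₀)/(P + D₀) = (€22.18×0.129 − €1.97) / (€22.18 + €1.97) = 0.036904

3.69%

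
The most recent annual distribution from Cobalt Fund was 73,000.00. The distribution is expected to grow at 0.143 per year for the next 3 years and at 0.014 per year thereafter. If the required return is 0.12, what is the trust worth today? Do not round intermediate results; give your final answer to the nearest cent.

D_1 = 83439.00000
D_2 = 95370.77700
D_3 = 109008.79811
Terminal value at year 3: TV = D_3×(1+g_2)/(r−g_2) = 110534.92128/0.106 = 1042782.27627
P_0 = D_1/(1+r)^1 + D_2/(1+r)^2 + D_3/(1+r)^3 + TV/(1+r)^3
    = 74499.10714 + 76028.99952 + 77590.30933 + 742231.82702 = 970350.24302

970350.24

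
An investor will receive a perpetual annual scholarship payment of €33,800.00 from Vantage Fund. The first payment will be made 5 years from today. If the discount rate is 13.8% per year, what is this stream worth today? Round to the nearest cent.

Value at end of year 4: C / r = €33,800.00 / 0.138 = €244,927.5362
Discount to today: PV = €244,927.5362 / (1 + 0.138)^4 = €244,927.5362 / 1.677139 = €146,038.90

€146038.90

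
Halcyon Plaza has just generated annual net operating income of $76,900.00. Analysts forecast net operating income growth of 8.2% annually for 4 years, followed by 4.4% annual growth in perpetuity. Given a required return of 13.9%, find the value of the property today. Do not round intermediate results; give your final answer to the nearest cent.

$959198.71

D_1 = 83205.80000
D_2 = 90028.67560
D_3 = 97411.02700
D_4 = 105398.73121
Terminal value at year 4: TV = D_4×(1+g_2)/(r−g_2) = 110036.27539/0.095 = 1158276.58302
P_0 = D_1/(1+r)^1 + D_2/(1+r)^2 + D_3/(1+r)^3 + D_4/(1+r)^4 + TV/(1+r)^4
    = 73051.62423 + 69395.83619 + 65922.99803 + 62623.95423 + 688204.29702 = 959198.70970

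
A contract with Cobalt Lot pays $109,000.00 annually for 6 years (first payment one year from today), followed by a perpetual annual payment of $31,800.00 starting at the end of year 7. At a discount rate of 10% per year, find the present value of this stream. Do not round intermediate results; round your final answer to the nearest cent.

$654226.13

PV of 6-year annuity: $109,000.00 × [1 − (1+0.1)^−6] / 0.1 = 474723.41624
Perpetuity value at year 6: $31,800.00 / 0.1 = 318000.00000
PV of perpetuity: 318000.00000 / (1+0.1)^6 = 179502.70976
Total PV = 474723.41624 + 179502.70976 = 654226.12600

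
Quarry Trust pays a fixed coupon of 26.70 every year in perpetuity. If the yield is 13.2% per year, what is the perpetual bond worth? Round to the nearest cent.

Level perpetuity: PV = C / r = 26.70 / 0.132 = 202.27

202.27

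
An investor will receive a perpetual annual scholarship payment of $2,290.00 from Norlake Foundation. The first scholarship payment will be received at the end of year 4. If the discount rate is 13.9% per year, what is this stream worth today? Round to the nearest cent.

$11149.35

Value at end of year 3: C / r = $2,290.00 / 0.139 = $16,474.8201
Discount to today: PV = $16,474.8201 / (1 + 0.139)^3 = $16,474.8201 / 1.477649 = $11,149.35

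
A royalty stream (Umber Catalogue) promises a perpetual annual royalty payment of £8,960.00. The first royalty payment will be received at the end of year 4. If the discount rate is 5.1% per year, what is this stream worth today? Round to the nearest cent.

Value at end of year 3: C / r = £8,960.00 / 0.051 = £175,686.2745
Discount to today: PV = £175,686.2745 / (1 + 0.051)^3 = £175,686.2745 / 1.160936 = £151,331.62

£151331.62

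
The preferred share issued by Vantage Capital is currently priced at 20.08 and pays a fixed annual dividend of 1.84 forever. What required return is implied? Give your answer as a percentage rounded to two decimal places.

P = C/r ⇒ r = C/P = 1.84/20.08 = 0.091633

9.16%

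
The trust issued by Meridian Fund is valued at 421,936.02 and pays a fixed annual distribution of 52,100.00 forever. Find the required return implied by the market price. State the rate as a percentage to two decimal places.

12.35%

P = C/r ⇒ r = C/P = 52,100.00/421,936.02 = 0.123478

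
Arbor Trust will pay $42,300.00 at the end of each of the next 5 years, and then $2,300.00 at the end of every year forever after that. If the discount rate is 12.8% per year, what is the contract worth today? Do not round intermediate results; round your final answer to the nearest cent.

PV of 5-year annuity: $42,300.00 × [1 − (1+0.128)^−5] / 0.128 = 149507.78668
Perpetuity value at year 5: $2,300.00 / 0.128 = 17968.75000
PV of perpetuity: 17968.75000 / (1+0.128)^5 = 9839.48500
Total PV = 149507.78668 + 9839.48500 = 159347.27168

$159347.27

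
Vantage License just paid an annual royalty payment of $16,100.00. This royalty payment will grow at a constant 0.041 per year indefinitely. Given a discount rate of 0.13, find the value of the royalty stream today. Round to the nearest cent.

D₁ = D₀ × (1 + g) = $16,100.00 × 1.041 = $16,760.1000
Growing perpetuity: P = D₁ / (r − g) = $16,760.1000 / (0.13 − 0.041) = $188,315.73

$188315.73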